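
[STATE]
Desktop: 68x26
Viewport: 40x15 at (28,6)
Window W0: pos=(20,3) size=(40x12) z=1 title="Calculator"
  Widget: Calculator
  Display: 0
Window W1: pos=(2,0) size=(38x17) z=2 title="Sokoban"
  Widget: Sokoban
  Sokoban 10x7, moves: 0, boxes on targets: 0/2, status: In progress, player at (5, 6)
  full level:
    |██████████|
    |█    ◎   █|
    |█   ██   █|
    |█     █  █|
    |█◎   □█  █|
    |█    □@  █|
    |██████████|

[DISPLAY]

           ┃                  0┃        
           ┃                   ┃        
           ┃                   ┃        
           ┃                   ┃        
           ┃                   ┃        
           ┃                   ┃        
           ┃                   ┃        
           ┃                   ┃        
           ┃━━━━━━━━━━━━━━━━━━━┛        
           ┃                            
━━━━━━━━━━━┛                            
                                        
                                        
                                        
                                        


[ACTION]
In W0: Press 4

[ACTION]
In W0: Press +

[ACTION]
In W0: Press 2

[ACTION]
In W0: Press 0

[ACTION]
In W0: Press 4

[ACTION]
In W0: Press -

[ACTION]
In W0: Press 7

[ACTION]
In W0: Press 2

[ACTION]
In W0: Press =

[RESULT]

           ┃                136┃        
           ┃                   ┃        
           ┃                   ┃        
           ┃                   ┃        
           ┃                   ┃        
           ┃                   ┃        
           ┃                   ┃        
           ┃                   ┃        
           ┃━━━━━━━━━━━━━━━━━━━┛        
           ┃                            
━━━━━━━━━━━┛                            
                                        
                                        
                                        
                                        


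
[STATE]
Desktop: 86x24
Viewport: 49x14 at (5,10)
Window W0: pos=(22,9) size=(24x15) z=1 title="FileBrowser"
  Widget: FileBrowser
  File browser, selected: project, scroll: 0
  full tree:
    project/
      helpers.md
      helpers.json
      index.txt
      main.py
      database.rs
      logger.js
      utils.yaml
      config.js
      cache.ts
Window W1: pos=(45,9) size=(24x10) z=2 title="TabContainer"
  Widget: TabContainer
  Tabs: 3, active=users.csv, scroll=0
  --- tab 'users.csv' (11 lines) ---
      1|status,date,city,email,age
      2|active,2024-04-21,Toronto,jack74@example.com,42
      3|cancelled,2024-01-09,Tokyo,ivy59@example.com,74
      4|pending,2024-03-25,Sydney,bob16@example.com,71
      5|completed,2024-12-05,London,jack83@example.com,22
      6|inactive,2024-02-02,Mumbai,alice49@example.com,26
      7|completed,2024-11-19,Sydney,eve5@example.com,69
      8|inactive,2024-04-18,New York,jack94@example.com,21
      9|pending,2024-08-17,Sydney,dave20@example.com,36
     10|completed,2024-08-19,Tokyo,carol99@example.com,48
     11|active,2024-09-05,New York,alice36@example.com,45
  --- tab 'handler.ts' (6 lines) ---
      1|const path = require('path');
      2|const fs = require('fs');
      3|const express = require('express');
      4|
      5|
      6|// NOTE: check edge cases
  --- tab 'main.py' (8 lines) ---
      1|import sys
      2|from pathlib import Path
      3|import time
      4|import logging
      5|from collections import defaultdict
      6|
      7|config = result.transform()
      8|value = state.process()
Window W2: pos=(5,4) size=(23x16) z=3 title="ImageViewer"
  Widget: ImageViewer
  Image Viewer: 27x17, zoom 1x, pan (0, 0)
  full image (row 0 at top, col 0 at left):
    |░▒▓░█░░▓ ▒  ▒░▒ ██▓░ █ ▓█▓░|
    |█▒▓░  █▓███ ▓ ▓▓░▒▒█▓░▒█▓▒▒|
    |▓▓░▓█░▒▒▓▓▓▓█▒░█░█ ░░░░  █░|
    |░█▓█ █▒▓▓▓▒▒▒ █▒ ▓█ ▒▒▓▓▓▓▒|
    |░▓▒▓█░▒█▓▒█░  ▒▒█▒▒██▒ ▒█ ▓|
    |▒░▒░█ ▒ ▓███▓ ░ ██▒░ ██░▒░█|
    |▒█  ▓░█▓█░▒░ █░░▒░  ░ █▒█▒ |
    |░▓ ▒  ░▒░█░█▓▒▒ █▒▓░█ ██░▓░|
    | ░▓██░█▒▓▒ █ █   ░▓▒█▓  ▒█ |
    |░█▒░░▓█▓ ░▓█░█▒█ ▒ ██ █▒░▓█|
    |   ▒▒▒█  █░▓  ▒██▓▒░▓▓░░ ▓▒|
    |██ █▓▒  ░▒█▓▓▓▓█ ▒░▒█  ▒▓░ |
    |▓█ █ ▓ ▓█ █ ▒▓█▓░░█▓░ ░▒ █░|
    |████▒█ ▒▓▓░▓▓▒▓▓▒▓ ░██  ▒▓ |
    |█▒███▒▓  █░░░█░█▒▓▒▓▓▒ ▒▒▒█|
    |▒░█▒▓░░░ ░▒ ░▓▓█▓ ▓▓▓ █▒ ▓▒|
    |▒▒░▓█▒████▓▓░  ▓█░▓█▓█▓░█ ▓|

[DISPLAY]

┃░█▓█ █▒▓▓▓▒▒▒ █▒ ▓█ ▒┃Browser          ┃ TabCont
┃░▓▒▓█░▒█▓▒█░  ▒▒█▒▒██┃─────────────────┠────────
┃▒░▒░█ ▒ ▓███▓ ░ ██▒░ ┃ project/        ┃[users.c
┃▒█  ▓░█▓█░▒░ █░░▒░  ░┃elpers.md        ┃────────
┃░▓ ▒  ░▒░█░█▓▒▒ █▒▓░█┃elpers.json      ┃status,d
┃ ░▓██░█▒▓▒ █ █   ░▓▒█┃ndex.txt         ┃active,2
┃░█▒░░▓█▓ ░▓█░█▒█ ▒ ██┃ain.py           ┃cancelle
┃   ▒▒▒█  █░▓  ▒██▓▒░▓┃atabase.rs       ┃pending,
┃██ █▓▒  ░▒█▓▓▓▓█ ▒░▒█┃ogger.js         ┗━━━━━━━━
┗━━━━━━━━━━━━━━━━━━━━━┛tils.yaml        ┃        
                 ┃    config.js         ┃        
                 ┃    cache.ts          ┃        
                 ┃                      ┃        
                 ┗━━━━━━━━━━━━━━━━━━━━━━┛        


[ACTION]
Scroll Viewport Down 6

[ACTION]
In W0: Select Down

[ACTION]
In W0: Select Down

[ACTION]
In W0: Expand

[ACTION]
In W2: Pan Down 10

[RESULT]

┃████▒█ ▒▓▓░▓▓▒▓▓▒▓ ░█┃Browser          ┃ TabCont
┃█▒███▒▓  █░░░█░█▒▓▒▓▓┃─────────────────┠────────
┃▒░█▒▓░░░ ░▒ ░▓▓█▓ ▓▓▓┃ project/        ┃[users.c
┃▒▒░▓█▒████▓▓░  ▓█░▓█▓┃elpers.md        ┃────────
┃                     ┃elpers.json      ┃status,d
┃                     ┃ndex.txt         ┃active,2
┃                     ┃ain.py           ┃cancelle
┃                     ┃atabase.rs       ┃pending,
┃                     ┃ogger.js         ┗━━━━━━━━
┗━━━━━━━━━━━━━━━━━━━━━┛tils.yaml        ┃        
                 ┃    config.js         ┃        
                 ┃    cache.ts          ┃        
                 ┃                      ┃        
                 ┗━━━━━━━━━━━━━━━━━━━━━━┛        


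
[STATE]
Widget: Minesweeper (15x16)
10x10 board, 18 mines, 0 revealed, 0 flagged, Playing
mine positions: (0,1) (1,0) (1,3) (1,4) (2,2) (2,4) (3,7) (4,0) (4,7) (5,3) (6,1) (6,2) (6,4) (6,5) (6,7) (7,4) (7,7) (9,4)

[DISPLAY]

■■■■■■■■■■     
■■■■■■■■■■     
■■■■■■■■■■     
■■■■■■■■■■     
■■■■■■■■■■     
■■■■■■■■■■     
■■■■■■■■■■     
■■■■■■■■■■     
■■■■■■■■■■     
■■■■■■■■■■     
               
               
               
               
               
               


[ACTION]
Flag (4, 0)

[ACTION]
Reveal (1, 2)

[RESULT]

■■■■■■■■■■     
■■3■■■■■■■     
■■■■■■■■■■     
■■■■■■■■■■     
⚑■■■■■■■■■     
■■■■■■■■■■     
■■■■■■■■■■     
■■■■■■■■■■     
■■■■■■■■■■     
■■■■■■■■■■     
               
               
               
               
               
               


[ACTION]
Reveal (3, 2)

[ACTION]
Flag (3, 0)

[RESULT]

■■■■■■■■■■     
■■3■■■■■■■     
■■■■■■■■■■     
⚑■1■■■■■■■     
⚑■■■■■■■■■     
■■■■■■■■■■     
■■■■■■■■■■     
■■■■■■■■■■     
■■■■■■■■■■     
■■■■■■■■■■     
               
               
               
               
               
               


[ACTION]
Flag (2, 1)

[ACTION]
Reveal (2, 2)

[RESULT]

■✹■■■■■■■■     
✹■3✹✹■■■■■     
■⚑✹■✹■■■■■     
⚑■1■■■■✹■■     
✹■■■■■■✹■■     
■■■✹■■■■■■     
■✹✹■✹✹■✹■■     
■■■■✹■■✹■■     
■■■■■■■■■■     
■■■■✹■■■■■     
               
               
               
               
               
               


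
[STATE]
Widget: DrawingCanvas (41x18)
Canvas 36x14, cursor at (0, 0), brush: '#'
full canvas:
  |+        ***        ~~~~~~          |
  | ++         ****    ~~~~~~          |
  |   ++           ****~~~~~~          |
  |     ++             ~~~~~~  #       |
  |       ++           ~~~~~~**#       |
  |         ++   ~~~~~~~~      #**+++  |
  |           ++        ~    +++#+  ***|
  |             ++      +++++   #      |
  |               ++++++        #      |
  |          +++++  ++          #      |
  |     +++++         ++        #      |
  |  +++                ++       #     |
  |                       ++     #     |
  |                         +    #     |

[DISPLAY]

+        ***        ~~~~~~               
 ++         ****    ~~~~~~               
   ++           ****~~~~~~               
     ++             ~~~~~~  #            
       ++           ~~~~~~**#            
         ++   ~~~~~~~~      #**+++       
           ++        ~    +++#+  ***     
             ++      +++++   #           
               ++++++        #           
          +++++  ++          #           
     +++++         ++        #           
  +++                ++       #          
                       ++     #          
                         +    #          
                                         
                                         
                                         
                                         


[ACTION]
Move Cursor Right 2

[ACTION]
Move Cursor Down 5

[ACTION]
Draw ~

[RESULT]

+        ***        ~~~~~~               
 ++         ****    ~~~~~~               
   ++           ****~~~~~~               
     ++             ~~~~~~  #            
       ++           ~~~~~~**#            
  ~      ++   ~~~~~~~~      #**+++       
           ++        ~    +++#+  ***     
             ++      +++++   #           
               ++++++        #           
          +++++  ++          #           
     +++++         ++        #           
  +++                ++       #          
                       ++     #          
                         +    #          
                                         
                                         
                                         
                                         


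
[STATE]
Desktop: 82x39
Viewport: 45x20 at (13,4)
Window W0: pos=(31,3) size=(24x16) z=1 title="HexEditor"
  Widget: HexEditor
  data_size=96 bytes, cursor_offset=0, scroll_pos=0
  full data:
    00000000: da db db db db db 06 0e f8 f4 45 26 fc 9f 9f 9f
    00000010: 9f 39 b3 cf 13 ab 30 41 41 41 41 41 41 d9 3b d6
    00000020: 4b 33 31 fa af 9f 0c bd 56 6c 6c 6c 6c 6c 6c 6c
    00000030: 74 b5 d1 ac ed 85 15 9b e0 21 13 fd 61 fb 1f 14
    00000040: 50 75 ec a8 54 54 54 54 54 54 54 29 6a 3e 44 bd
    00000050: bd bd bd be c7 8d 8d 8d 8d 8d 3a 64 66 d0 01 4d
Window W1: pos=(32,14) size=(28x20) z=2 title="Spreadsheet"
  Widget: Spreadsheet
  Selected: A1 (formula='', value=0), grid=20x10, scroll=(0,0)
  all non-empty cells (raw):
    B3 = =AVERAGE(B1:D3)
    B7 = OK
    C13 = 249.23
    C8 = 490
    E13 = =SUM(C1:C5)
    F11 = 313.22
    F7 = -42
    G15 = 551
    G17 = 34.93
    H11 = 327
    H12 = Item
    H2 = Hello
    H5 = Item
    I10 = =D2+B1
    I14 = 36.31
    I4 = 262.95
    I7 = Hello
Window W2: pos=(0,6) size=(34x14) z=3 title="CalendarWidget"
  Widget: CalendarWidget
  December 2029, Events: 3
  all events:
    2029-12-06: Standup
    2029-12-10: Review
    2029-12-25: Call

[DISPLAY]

                  ┃ HexEditor            ┃   
                  ┠──────────────────────┨   
━━━━━━━━━━━━━━━━━━━━┓000000  DA db db db ┃   
get                 ┃000010  9f 39 b3 cf ┃   
────────────────────┨000020  4b 33 31 fa ┃   
ember 2029          ┃000030  74 b5 d1 ac ┃   
Fr Sa Su            ┃000040  50 75 ec a8 ┃   
    1  2            ┃000050  bd bd bd be ┃   
  7  8  9           ┃                    ┃   
 14 15 16           ┃                    ┃   
21 22 23            ┃━━━━━━━━━━━━━━━━━━━━━━━━
 28 29 30           ┃Spreadsheet             
                    ┃────────────────────────
                    ┃1:                      
                    ┃      A       B       C 
━━━━━━━━━━━━━━━━━━━━┛------------------------
                   ┃  1      [0]       0     
                   ┃  2        0       0     
                   ┃  3        0#CIRC!       
                   ┃  4        0       0     


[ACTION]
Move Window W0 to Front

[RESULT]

                  ┃ HexEditor            ┃   
                  ┠──────────────────────┨   
━━━━━━━━━━━━━━━━━━┃00000000  DA db db db ┃   
get               ┃00000010  9f 39 b3 cf ┃   
──────────────────┃00000020  4b 33 31 fa ┃   
ember 2029        ┃00000030  74 b5 d1 ac ┃   
Fr Sa Su          ┃00000040  50 75 ec a8 ┃   
    1  2          ┃00000050  bd bd bd be ┃   
  7  8  9         ┃                      ┃   
 14 15 16         ┃                      ┃   
21 22 23          ┃                      ┃━━━
 28 29 30         ┃                      ┃   
                  ┃                      ┃───
                  ┃                      ┃   
                  ┗━━━━━━━━━━━━━━━━━━━━━━┛ C 
━━━━━━━━━━━━━━━━━━━━┛------------------------
                   ┃  1      [0]       0     
                   ┃  2        0       0     
                   ┃  3        0#CIRC!       
                   ┃  4        0       0     


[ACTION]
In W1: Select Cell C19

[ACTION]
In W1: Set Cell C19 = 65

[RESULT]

                  ┃ HexEditor            ┃   
                  ┠──────────────────────┨   
━━━━━━━━━━━━━━━━━━┃00000000  DA db db db ┃   
get               ┃00000010  9f 39 b3 cf ┃   
──────────────────┃00000020  4b 33 31 fa ┃   
ember 2029        ┃00000030  74 b5 d1 ac ┃   
Fr Sa Su          ┃00000040  50 75 ec a8 ┃   
    1  2          ┃00000050  bd bd bd be ┃   
  7  8  9         ┃                      ┃   
 14 15 16         ┃                      ┃   
21 22 23          ┃                      ┃━━━
 28 29 30         ┃                      ┃   
                  ┃                      ┃───
                  ┃                      ┃   
                  ┗━━━━━━━━━━━━━━━━━━━━━━┛ C 
━━━━━━━━━━━━━━━━━━━━┛------------------------
                   ┃  1        0       0     
                   ┃  2        0       0     
                   ┃  3        0#CIRC!       
                   ┃  4        0       0     


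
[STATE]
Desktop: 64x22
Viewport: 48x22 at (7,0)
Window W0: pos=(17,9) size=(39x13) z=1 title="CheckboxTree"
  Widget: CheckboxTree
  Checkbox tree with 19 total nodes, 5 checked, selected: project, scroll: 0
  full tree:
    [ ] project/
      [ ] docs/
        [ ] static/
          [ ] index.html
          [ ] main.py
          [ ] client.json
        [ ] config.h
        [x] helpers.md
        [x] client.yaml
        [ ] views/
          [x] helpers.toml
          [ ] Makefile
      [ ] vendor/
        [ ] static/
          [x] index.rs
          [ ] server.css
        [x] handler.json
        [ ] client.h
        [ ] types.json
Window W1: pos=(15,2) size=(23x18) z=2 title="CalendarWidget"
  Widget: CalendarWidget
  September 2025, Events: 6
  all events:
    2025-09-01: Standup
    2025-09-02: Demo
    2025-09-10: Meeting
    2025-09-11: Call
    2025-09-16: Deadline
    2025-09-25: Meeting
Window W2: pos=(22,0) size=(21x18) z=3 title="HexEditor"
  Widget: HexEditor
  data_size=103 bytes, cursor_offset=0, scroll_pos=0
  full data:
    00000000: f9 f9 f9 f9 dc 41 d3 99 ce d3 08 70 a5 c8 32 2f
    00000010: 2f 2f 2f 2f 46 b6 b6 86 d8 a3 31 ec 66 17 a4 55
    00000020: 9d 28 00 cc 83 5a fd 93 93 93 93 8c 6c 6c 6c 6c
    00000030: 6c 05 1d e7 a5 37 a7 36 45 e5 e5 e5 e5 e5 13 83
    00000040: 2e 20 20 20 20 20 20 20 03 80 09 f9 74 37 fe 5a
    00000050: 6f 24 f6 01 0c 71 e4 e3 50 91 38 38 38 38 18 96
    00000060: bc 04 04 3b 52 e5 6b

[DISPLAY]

               ┏━━━━━━━━━━━━━━━━━━━┓            
               ┃ HexEditor         ┃            
        ┏━━━━━━┠───────────────────┨            
        ┃ Calen┃00000000  F9 f9 f9 ┃            
        ┠──────┃00000010  2f 2f 2f ┃            
        ┃    Se┃00000020  9d 28 00 ┃            
        ┃Mo Tu ┃00000030  6c 05 1d ┃            
        ┃ 1*  2┃00000040  2e 20 20 ┃            
        ┃ 8  9 ┃00000050  6f 24 f6 ┃            
        ┃15 16*┃00000060  bc 04 04 ┃━━━━━━━━━━━━
        ┃22 23 ┃                   ┃            
        ┃29 30 ┃                   ┃────────────
        ┃      ┃                   ┃            
        ┃      ┃                   ┃            
        ┃      ┃                   ┃            
        ┃      ┃                   ┃            
        ┃      ┃                   ┃            
        ┃      ┗━━━━━━━━━━━━━━━━━━━┛            
        ┃                     ┃                 
        ┗━━━━━━━━━━━━━━━━━━━━━┛                 
          ┃     [x] client.yaml                 
          ┗━━━━━━━━━━━━━━━━━━━━━━━━━━━━━━━━━━━━━


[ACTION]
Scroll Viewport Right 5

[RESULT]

          ┏━━━━━━━━━━━━━━━━━━━┓                 
          ┃ HexEditor         ┃                 
   ┏━━━━━━┠───────────────────┨                 
   ┃ Calen┃00000000  F9 f9 f9 ┃                 
   ┠──────┃00000010  2f 2f 2f ┃                 
   ┃    Se┃00000020  9d 28 00 ┃                 
   ┃Mo Tu ┃00000030  6c 05 1d ┃                 
   ┃ 1*  2┃00000040  2e 20 20 ┃                 
   ┃ 8  9 ┃00000050  6f 24 f6 ┃                 
   ┃15 16*┃00000060  bc 04 04 ┃━━━━━━━━━━━━┓    
   ┃22 23 ┃                   ┃            ┃    
   ┃29 30 ┃                   ┃────────────┨    
   ┃      ┃                   ┃            ┃    
   ┃      ┃                   ┃            ┃    
   ┃      ┃                   ┃            ┃    
   ┃      ┃                   ┃            ┃    
   ┃      ┃                   ┃            ┃    
   ┃      ┗━━━━━━━━━━━━━━━━━━━┛            ┃    
   ┃                     ┃                 ┃    
   ┗━━━━━━━━━━━━━━━━━━━━━┛                 ┃    
     ┃     [x] client.yaml                 ┃    
     ┗━━━━━━━━━━━━━━━━━━━━━━━━━━━━━━━━━━━━━┛    


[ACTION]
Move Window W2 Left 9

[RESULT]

 ┏━━━━━━━━━━━━━━━━━━━┓                          
 ┃ HexEditor         ┃                          
 ┠───────────────────┨━━━┓                      
 ┃00000000  F9 f9 f9 ┃   ┃                      
 ┃00000010  2f 2f 2f ┃───┨                      
 ┃00000020  9d 28 00 ┃   ┃                      
 ┃00000030  6c 05 1d ┃Su ┃                      
 ┃00000040  2e 20 20 ┃6  ┃                      
 ┃00000050  6f 24 f6 ┃3 1┃                      
 ┃00000060  bc 04 04 ┃ 21┃━━━━━━━━━━━━━━━━━┓    
 ┃                   ┃ 28┃                 ┃    
 ┃                   ┃   ┃─────────────────┨    
 ┃                   ┃   ┃                 ┃    
 ┃                   ┃   ┃                 ┃    
 ┃                   ┃   ┃                 ┃    
 ┃                   ┃   ┃l                ┃    
 ┃                   ┃   ┃                 ┃    
 ┗━━━━━━━━━━━━━━━━━━━┛   ┃on               ┃    
   ┃                     ┃                 ┃    
   ┗━━━━━━━━━━━━━━━━━━━━━┛                 ┃    
     ┃     [x] client.yaml                 ┃    
     ┗━━━━━━━━━━━━━━━━━━━━━━━━━━━━━━━━━━━━━┛    


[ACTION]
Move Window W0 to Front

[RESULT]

 ┏━━━━━━━━━━━━━━━━━━━┓                          
 ┃ HexEditor         ┃                          
 ┠───────────────────┨━━━┓                      
 ┃00000000  F9 f9 f9 ┃   ┃                      
 ┃00000010  2f 2f 2f ┃───┨                      
 ┃00000020  9d 28 00 ┃   ┃                      
 ┃00000030  6c 05 1d ┃Su ┃                      
 ┃00000040  2e 20 20 ┃6  ┃                      
 ┃00000050  6f 24 f6 ┃3 1┃                      
 ┃000┏━━━━━━━━━━━━━━━━━━━━━━━━━━━━━━━━━━━━━┓    
 ┃   ┃ CheckboxTree                        ┃    
 ┃   ┠─────────────────────────────────────┨    
 ┃   ┃>[-] project/                        ┃    
 ┃   ┃   [-] docs/                         ┃    
 ┃   ┃     [ ] static/                     ┃    
 ┃   ┃       [ ] index.html                ┃    
 ┃   ┃       [ ] main.py                   ┃    
 ┗━━━┃       [ ] client.json               ┃    
   ┃ ┃     [ ] config.h                    ┃    
   ┗━┃     [x] helpers.md                  ┃    
     ┃     [x] client.yaml                 ┃    
     ┗━━━━━━━━━━━━━━━━━━━━━━━━━━━━━━━━━━━━━┛    


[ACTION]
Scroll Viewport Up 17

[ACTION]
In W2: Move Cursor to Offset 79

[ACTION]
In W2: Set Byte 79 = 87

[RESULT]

 ┏━━━━━━━━━━━━━━━━━━━┓                          
 ┃ HexEditor         ┃                          
 ┠───────────────────┨━━━┓                      
 ┃00000000  f9 f9 f9 ┃   ┃                      
 ┃00000010  2f 2f 2f ┃───┨                      
 ┃00000020  9d 28 00 ┃   ┃                      
 ┃00000030  6c 05 1d ┃Su ┃                      
 ┃00000040  2e 20 20 ┃6  ┃                      
 ┃00000050  6f 24 f6 ┃3 1┃                      
 ┃000┏━━━━━━━━━━━━━━━━━━━━━━━━━━━━━━━━━━━━━┓    
 ┃   ┃ CheckboxTree                        ┃    
 ┃   ┠─────────────────────────────────────┨    
 ┃   ┃>[-] project/                        ┃    
 ┃   ┃   [-] docs/                         ┃    
 ┃   ┃     [ ] static/                     ┃    
 ┃   ┃       [ ] index.html                ┃    
 ┃   ┃       [ ] main.py                   ┃    
 ┗━━━┃       [ ] client.json               ┃    
   ┃ ┃     [ ] config.h                    ┃    
   ┗━┃     [x] helpers.md                  ┃    
     ┃     [x] client.yaml                 ┃    
     ┗━━━━━━━━━━━━━━━━━━━━━━━━━━━━━━━━━━━━━┛    


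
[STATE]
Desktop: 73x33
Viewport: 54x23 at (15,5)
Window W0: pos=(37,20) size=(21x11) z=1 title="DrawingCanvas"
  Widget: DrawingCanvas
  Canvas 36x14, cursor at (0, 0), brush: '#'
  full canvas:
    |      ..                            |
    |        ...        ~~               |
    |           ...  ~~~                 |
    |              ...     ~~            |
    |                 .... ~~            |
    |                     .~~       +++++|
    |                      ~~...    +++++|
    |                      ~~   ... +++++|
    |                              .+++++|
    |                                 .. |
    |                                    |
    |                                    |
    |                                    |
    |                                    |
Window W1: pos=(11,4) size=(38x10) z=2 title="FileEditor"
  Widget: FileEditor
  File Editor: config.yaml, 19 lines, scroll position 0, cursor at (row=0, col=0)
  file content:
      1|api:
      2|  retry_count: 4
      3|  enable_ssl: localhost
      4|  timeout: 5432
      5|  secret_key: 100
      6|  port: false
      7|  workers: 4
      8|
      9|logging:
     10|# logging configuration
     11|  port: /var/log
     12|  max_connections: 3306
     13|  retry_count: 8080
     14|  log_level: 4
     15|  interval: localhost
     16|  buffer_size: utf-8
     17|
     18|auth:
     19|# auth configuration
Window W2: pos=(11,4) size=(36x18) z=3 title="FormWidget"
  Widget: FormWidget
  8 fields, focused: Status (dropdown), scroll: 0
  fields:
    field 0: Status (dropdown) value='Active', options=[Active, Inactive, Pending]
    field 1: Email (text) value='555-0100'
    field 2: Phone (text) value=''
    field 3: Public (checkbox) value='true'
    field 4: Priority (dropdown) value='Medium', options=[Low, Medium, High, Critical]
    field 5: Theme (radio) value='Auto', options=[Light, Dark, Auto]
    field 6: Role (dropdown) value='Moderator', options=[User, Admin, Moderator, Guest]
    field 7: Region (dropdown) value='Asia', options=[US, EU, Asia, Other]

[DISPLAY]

rmWidget                       ┃ ┃                    
───────────────────────────────┨─┨                    
tatus:     [Active           ▼]┃▲┃                    
mail:      [555-0100          ]┃█┃                    
hone:      [                  ]┃░┃                    
ublic:     [x]                 ┃░┃                    
riority:   [Medium           ▼]┃░┃                    
heme:      ( ) Light  ( ) Dark ┃▼┃                    
ole:       [Moderator        ▼]┃━┛                    
egion:     [Asia             ▼]┃                      
                               ┃                      
                               ┃                      
                               ┃                      
                               ┃                      
                               ┃                      
                               ┃━━━━━━━━━━┓           
━━━━━━━━━━━━━━━━━━━━━━━━━━━━━━━┛anvas     ┃           
                      ┠───────────────────┨           
                      ┃+     ..           ┃           
                      ┃        ...        ┃           
                      ┃           ...  ~~~┃           
                      ┃              ...  ┃           
                      ┃                 ..┃           


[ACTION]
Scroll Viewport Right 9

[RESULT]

dget                       ┃ ┃                        
───────────────────────────┨─┨                        
s:     [Active           ▼]┃▲┃                        
:      [555-0100          ]┃█┃                        
:      [                  ]┃░┃                        
c:     [x]                 ┃░┃                        
ity:   [Medium           ▼]┃░┃                        
:      ( ) Light  ( ) Dark ┃▼┃                        
       [Moderator        ▼]┃━┛                        
n:     [Asia             ▼]┃                          
                           ┃                          
                           ┃                          
                           ┃                          
                           ┃                          
                           ┃                          
                           ┃━━━━━━━━━━┓               
━━━━━━━━━━━━━━━━━━━━━━━━━━━┛anvas     ┃               
                  ┠───────────────────┨               
                  ┃+     ..           ┃               
                  ┃        ...        ┃               
                  ┃           ...  ~~~┃               
                  ┃              ...  ┃               
                  ┃                 ..┃               


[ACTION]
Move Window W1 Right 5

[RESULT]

dget                       ┃      ┃                   
───────────────────────────┨──────┨                   
s:     [Active           ▼]┃     ▲┃                   
:      [555-0100          ]┃     █┃                   
:      [                  ]┃     ░┃                   
c:     [x]                 ┃     ░┃                   
ity:   [Medium           ▼]┃     ░┃                   
:      ( ) Light  ( ) Dark ┃     ▼┃                   
       [Moderator        ▼]┃━━━━━━┛                   
n:     [Asia             ▼]┃                          
                           ┃                          
                           ┃                          
                           ┃                          
                           ┃                          
                           ┃                          
                           ┃━━━━━━━━━━┓               
━━━━━━━━━━━━━━━━━━━━━━━━━━━┛anvas     ┃               
                  ┠───────────────────┨               
                  ┃+     ..           ┃               
                  ┃        ...        ┃               
                  ┃           ...  ~~~┃               
                  ┃              ...  ┃               
                  ┃                 ..┃               


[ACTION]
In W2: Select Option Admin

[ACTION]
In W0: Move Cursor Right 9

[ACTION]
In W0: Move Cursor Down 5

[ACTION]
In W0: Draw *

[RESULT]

dget                       ┃      ┃                   
───────────────────────────┨──────┨                   
s:     [Active           ▼]┃     ▲┃                   
:      [555-0100          ]┃     █┃                   
:      [                  ]┃     ░┃                   
c:     [x]                 ┃     ░┃                   
ity:   [Medium           ▼]┃     ░┃                   
:      ( ) Light  ( ) Dark ┃     ▼┃                   
       [Moderator        ▼]┃━━━━━━┛                   
n:     [Asia             ▼]┃                          
                           ┃                          
                           ┃                          
                           ┃                          
                           ┃                          
                           ┃                          
                           ┃━━━━━━━━━━┓               
━━━━━━━━━━━━━━━━━━━━━━━━━━━┛anvas     ┃               
                  ┠───────────────────┨               
                  ┃      ..           ┃               
                  ┃        ...        ┃               
                  ┃           ...  ~~~┃               
                  ┃              ...  ┃               
                  ┃                 ..┃               


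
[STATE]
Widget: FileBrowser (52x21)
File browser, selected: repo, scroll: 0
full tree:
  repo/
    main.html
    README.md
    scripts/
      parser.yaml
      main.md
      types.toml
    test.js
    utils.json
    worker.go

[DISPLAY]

> [-] repo/                                         
    main.html                                       
    README.md                                       
    [+] scripts/                                    
    test.js                                         
    utils.json                                      
    worker.go                                       
                                                    
                                                    
                                                    
                                                    
                                                    
                                                    
                                                    
                                                    
                                                    
                                                    
                                                    
                                                    
                                                    
                                                    


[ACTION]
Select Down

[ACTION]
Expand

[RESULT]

  [-] repo/                                         
  > main.html                                       
    README.md                                       
    [+] scripts/                                    
    test.js                                         
    utils.json                                      
    worker.go                                       
                                                    
                                                    
                                                    
                                                    
                                                    
                                                    
                                                    
                                                    
                                                    
                                                    
                                                    
                                                    
                                                    
                                                    


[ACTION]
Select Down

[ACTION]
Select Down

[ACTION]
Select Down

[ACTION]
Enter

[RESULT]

  [-] repo/                                         
    main.html                                       
    README.md                                       
    [+] scripts/                                    
  > test.js                                         
    utils.json                                      
    worker.go                                       
                                                    
                                                    
                                                    
                                                    
                                                    
                                                    
                                                    
                                                    
                                                    
                                                    
                                                    
                                                    
                                                    
                                                    


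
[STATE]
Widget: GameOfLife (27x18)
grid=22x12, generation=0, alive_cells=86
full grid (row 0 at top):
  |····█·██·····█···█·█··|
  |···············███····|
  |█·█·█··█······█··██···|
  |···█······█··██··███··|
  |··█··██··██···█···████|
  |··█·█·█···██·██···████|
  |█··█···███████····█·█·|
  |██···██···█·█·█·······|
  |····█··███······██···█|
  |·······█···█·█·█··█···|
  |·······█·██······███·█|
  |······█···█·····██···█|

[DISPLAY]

Gen: 0                     
····█·██·····█···█·█··     
···············███····     
█·█·█··█······█··██···     
···█······█··██··███··     
··█··██··██···█···████     
··█·█·█···██·██···████     
█··█···███████····█·█·     
██···██···█·█·█·······     
····█··███······██···█     
·······█···█·█·█··█···     
·······█·██······███·█     
······█···█·····██···█     
                           
                           
                           
                           
                           


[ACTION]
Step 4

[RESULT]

Gen: 4                     
·····█················     
····█··█·····███······     
··········█····██·····     
·········█·██·········     
·····█·····█··········     
······█·███···········     
██·····█········█··█··     
██······█·██·····█·█··     
██······█·██··········     
·········██···········     
··················█··█     
··················███·     
                           
                           
                           
                           
                           


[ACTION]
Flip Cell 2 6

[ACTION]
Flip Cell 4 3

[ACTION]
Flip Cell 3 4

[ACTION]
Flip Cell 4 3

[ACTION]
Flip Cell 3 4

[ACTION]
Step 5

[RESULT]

Gen: 9                     
············█·········     
···········█·█········     
·············█········     
······················     
········█·············     
········███·█·········     
·······██···██········     
······██··█·█·········     
······███·············     
·······█████··········     
·········█············     
······················     
                           
                           
                           
                           
                           
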